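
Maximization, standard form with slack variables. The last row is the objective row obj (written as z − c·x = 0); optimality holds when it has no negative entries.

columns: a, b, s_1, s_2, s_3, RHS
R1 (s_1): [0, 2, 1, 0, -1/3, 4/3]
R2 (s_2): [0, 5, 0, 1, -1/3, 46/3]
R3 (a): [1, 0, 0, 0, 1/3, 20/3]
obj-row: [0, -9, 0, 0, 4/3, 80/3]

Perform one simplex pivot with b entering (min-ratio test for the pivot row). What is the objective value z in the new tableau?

Ratio test on column b — row 1: (4/3)/2 = 2/3; row 2: (46/3)/5 = 46/15; row 3: entry 0 ≤ 0. Minimum is 2/3 at row 1 (s_1 leaves); pivot element 2.
Pivot on row 1; the obj-row RHS becomes 80/3 − (-9)·(2/3) = 98/3.

98/3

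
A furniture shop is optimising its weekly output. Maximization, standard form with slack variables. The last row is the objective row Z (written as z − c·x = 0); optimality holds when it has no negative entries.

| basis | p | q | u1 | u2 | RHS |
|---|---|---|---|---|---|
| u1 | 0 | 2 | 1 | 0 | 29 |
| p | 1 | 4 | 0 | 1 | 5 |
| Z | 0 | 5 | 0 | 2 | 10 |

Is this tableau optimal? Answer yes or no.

yes

Every Z-row coefficient is ≥ 0, so the tableau is optimal.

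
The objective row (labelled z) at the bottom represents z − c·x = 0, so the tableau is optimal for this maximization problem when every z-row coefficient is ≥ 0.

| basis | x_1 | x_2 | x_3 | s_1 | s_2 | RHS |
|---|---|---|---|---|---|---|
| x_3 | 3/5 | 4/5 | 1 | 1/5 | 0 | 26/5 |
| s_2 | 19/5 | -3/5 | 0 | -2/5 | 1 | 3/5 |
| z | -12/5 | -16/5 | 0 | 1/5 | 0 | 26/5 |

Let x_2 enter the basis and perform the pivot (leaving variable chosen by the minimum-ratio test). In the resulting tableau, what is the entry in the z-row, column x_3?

Ratio test on column x_2 — row 1: (26/5)/(4/5) = 13/2; row 2: entry -3/5 ≤ 0. Minimum is 13/2 at row 1 (x_3 leaves); pivot element 4/5.
Divide row 1 by 4/5; eliminate column x_2 from the other rows.
z-row update in column x_3: 0 − (-16/5)·(5/4) = 4.

4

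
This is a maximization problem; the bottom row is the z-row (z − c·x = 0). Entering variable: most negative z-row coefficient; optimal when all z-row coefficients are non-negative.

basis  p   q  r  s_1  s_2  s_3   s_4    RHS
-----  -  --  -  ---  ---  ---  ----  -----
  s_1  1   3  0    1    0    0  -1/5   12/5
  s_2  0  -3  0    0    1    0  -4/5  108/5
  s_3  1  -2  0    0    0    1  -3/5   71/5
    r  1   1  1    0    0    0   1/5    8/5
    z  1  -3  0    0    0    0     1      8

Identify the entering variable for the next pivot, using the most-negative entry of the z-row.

q

Negative z-row entries: q: -3.
The most negative is -3 in column q, so q enters.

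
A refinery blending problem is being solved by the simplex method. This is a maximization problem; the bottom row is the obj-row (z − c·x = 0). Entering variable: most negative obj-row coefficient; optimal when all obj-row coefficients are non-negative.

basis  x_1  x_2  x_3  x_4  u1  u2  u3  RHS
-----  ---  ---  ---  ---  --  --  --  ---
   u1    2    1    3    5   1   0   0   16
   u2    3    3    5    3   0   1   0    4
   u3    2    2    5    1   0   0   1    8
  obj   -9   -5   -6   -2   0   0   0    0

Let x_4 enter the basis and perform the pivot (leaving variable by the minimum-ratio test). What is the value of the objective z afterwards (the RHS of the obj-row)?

8/3

Ratio test on column x_4 — row 1: 16/5 = 16/5; row 2: 4/3 = 4/3; row 3: 8/1 = 8. Minimum is 4/3 at row 2 (u2 leaves); pivot element 3.
Pivot on row 2; the obj-row RHS becomes 0 − (-2)·(4/3) = 8/3.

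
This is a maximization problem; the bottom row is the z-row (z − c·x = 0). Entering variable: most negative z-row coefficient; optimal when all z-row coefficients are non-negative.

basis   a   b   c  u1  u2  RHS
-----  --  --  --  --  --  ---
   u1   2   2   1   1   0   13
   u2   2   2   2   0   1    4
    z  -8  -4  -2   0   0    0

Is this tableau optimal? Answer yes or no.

The z-row has a negative entry -8 in column a, so it is not optimal.

no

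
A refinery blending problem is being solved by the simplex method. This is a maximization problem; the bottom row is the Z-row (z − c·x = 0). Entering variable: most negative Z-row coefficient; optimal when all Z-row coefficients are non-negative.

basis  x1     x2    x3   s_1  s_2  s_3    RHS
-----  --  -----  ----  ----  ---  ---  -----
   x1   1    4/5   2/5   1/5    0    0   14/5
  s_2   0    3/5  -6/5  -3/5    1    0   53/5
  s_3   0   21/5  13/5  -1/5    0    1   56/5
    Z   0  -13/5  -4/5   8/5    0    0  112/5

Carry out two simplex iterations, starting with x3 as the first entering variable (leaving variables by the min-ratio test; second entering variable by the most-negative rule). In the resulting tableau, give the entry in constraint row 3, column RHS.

8/3

Ratio test on column x3 — row 1: (14/5)/(2/5) = 7; row 2: entry -6/5 ≤ 0; row 3: (56/5)/(13/5) = 56/13. Minimum is 56/13 at row 3 (s_3 leaves); pivot element 13/5.
Divide row 3 by 13/5; eliminate column x3 from the other rows.
Second iteration: most negative Z-row entry is -17/13 in column x2, so x2 enters.
Ratio test on column x2 — row 1: (14/13)/(2/13) = 7; row 2: (205/13)/(33/13) = 205/33; row 3: (56/13)/(21/13) = 8/3. Minimum is 8/3 at row 3 (x3 leaves); pivot element 21/13.
Divide row 3 by 21/13; eliminate column x2 from the other rows.
After both pivots, the entry at constraint row 3, column RHS is 8/3.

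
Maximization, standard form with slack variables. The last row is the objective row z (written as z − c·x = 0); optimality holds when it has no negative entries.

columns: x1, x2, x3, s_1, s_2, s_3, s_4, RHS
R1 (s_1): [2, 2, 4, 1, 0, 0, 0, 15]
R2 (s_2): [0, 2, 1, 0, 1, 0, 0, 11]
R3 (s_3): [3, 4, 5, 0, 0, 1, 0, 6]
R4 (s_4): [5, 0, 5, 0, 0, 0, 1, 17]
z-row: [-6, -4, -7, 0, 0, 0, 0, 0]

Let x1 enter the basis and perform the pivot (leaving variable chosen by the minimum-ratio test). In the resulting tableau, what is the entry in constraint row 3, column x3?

5/3

Ratio test on column x1 — row 1: 15/2 = 15/2; row 2: entry 0 ≤ 0; row 3: 6/3 = 2; row 4: 17/5 = 17/5. Minimum is 2 at row 3 (s_3 leaves); pivot element 3.
Divide row 3 by 3; eliminate column x1 from the other rows.
In the new row 3, the x3 entry is the old entry divided by the pivot: 5/3 = 5/3.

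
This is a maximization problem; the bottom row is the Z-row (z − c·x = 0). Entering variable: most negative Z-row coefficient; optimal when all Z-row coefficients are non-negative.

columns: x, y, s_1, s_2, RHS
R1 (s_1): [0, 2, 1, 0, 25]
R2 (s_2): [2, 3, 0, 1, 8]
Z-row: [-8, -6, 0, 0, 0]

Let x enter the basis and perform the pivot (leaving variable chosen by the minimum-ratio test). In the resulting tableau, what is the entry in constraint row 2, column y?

Ratio test on column x — row 1: entry 0 ≤ 0; row 2: 8/2 = 4. Minimum is 4 at row 2 (s_2 leaves); pivot element 2.
Divide row 2 by 2; eliminate column x from the other rows.
In the new row 2, the y entry is the old entry divided by the pivot: 3/2 = 3/2.

3/2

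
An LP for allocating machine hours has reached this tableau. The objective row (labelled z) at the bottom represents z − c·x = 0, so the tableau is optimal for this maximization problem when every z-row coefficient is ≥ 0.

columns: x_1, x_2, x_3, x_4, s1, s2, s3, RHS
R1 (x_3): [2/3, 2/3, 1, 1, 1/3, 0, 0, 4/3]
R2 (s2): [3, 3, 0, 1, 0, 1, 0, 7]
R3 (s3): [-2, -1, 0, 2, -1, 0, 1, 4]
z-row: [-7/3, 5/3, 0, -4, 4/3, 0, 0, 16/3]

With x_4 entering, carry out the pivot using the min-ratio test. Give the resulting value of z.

32/3

Ratio test on column x_4 — row 1: (4/3)/1 = 4/3; row 2: 7/1 = 7; row 3: 4/2 = 2. Minimum is 4/3 at row 1 (x_3 leaves); pivot element 1.
Pivot on row 1; the z-row RHS becomes 16/3 − (-4)·(4/3) = 32/3.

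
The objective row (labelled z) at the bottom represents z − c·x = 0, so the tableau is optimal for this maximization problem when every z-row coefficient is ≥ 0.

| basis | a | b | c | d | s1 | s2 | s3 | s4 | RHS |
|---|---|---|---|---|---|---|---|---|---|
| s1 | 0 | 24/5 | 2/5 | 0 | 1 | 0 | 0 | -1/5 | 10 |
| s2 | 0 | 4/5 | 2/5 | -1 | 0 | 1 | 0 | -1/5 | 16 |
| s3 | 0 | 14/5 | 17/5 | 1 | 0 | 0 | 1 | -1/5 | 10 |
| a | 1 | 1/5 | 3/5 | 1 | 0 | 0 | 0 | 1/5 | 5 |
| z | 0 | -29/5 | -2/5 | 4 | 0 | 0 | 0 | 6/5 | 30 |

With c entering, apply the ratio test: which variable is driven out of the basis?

s3

Column c entries and ratios — s1: 10/(2/5) = 25; s2: 16/(2/5) = 40; s3: 10/(17/5) = 50/17; a: 5/(3/5) = 25/3.
Smallest ratio is 50/17 in the row of s3, so s3 leaves.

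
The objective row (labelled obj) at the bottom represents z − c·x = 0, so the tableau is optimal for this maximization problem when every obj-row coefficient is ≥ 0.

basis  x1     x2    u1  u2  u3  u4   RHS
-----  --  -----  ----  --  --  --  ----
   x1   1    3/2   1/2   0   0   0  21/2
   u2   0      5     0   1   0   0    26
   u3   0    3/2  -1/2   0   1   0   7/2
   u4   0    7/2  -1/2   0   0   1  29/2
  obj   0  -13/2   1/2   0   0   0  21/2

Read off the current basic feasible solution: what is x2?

x2 is not in the basis, so in the current basic feasible solution x2 = 0.

0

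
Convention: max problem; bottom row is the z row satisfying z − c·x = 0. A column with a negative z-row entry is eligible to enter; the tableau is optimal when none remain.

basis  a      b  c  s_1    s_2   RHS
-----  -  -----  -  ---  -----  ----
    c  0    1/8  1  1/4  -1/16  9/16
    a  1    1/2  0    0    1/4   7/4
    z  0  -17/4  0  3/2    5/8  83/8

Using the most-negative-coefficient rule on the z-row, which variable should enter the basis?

b

Negative z-row entries: b: -17/4.
The most negative is -17/4 in column b, so b enters.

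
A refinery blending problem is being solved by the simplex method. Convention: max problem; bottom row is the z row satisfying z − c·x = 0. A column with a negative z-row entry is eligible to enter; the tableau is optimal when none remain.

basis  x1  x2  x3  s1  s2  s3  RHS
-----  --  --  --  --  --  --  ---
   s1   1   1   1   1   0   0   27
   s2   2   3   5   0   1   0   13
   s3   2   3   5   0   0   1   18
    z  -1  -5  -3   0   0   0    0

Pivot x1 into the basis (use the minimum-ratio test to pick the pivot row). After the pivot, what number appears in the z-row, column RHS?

13/2

Ratio test on column x1 — row 1: 27/1 = 27; row 2: 13/2 = 13/2; row 3: 18/2 = 9. Minimum is 13/2 at row 2 (s2 leaves); pivot element 2.
Divide row 2 by 2; eliminate column x1 from the other rows.
z-row update in column RHS: 0 − (-1)·(13/2) = 13/2.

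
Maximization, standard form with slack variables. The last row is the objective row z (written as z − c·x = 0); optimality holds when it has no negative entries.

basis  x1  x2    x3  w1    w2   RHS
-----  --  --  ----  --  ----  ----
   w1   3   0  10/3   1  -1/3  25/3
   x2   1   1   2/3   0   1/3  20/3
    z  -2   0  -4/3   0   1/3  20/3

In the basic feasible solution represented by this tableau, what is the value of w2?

0

w2 is not in the basis, so in the current basic feasible solution w2 = 0.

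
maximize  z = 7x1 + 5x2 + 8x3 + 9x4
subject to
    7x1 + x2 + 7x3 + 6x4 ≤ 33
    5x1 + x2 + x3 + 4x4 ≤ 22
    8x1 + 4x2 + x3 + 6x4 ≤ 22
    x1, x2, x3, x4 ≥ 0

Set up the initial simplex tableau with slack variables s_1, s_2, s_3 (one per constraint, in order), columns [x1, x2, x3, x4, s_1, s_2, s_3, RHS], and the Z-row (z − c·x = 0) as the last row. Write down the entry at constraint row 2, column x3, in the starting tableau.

Constraint 2 has coefficient 1 on x3.

1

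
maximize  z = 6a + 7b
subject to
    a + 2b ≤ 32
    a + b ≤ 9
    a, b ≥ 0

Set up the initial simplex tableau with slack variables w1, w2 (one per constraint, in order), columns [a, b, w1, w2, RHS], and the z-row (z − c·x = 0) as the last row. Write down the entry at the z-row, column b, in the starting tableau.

The z-row carries the negated objective coefficients: the b entry is -7.

-7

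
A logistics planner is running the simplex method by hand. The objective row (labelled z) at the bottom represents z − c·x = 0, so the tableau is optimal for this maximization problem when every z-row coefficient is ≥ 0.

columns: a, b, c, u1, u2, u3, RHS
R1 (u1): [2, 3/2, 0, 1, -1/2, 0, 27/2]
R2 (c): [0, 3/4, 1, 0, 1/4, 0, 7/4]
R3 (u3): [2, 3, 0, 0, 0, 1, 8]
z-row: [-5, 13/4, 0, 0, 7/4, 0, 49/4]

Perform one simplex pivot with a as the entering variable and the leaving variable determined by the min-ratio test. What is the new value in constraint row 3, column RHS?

4

Ratio test on column a — row 1: (27/2)/2 = 27/4; row 2: entry 0 ≤ 0; row 3: 8/2 = 4. Minimum is 4 at row 3 (u3 leaves); pivot element 2.
Divide row 3 by 2; eliminate column a from the other rows.
In the new row 3, the RHS entry is the old entry divided by the pivot: 8/2 = 4.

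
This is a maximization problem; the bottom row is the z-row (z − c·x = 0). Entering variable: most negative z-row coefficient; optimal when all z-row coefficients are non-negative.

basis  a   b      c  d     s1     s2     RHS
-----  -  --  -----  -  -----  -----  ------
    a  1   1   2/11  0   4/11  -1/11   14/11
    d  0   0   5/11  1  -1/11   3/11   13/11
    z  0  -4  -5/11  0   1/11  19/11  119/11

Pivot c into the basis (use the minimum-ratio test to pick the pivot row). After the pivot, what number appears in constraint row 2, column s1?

-1/5

Ratio test on column c — row 1: (14/11)/(2/11) = 7; row 2: (13/11)/(5/11) = 13/5. Minimum is 13/5 at row 2 (d leaves); pivot element 5/11.
Divide row 2 by 5/11; eliminate column c from the other rows.
In the new row 2, the s1 entry is the old entry divided by the pivot: (-1/11)/(5/11) = -1/5.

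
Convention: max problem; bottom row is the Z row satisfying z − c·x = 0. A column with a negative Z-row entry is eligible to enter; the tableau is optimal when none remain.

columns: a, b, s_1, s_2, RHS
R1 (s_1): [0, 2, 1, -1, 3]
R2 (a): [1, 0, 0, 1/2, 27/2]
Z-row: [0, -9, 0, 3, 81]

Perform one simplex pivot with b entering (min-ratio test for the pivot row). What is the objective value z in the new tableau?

Ratio test on column b — row 1: 3/2 = 3/2; row 2: entry 0 ≤ 0. Minimum is 3/2 at row 1 (s_1 leaves); pivot element 2.
Pivot on row 1; the Z-row RHS becomes 81 − (-9)·(3/2) = 189/2.

189/2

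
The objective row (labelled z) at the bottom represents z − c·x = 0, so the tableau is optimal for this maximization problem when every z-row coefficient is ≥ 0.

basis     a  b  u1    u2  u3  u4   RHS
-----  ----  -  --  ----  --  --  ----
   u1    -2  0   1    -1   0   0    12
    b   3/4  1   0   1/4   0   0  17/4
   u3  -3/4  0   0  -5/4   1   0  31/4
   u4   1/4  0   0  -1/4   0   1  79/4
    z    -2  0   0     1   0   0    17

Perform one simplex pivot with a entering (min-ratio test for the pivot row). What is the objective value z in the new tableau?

Ratio test on column a — row 1: entry -2 ≤ 0; row 2: (17/4)/(3/4) = 17/3; row 3: entry -3/4 ≤ 0; row 4: (79/4)/(1/4) = 79. Minimum is 17/3 at row 2 (b leaves); pivot element 3/4.
Pivot on row 2; the z-row RHS becomes 17 − (-2)·(17/3) = 85/3.

85/3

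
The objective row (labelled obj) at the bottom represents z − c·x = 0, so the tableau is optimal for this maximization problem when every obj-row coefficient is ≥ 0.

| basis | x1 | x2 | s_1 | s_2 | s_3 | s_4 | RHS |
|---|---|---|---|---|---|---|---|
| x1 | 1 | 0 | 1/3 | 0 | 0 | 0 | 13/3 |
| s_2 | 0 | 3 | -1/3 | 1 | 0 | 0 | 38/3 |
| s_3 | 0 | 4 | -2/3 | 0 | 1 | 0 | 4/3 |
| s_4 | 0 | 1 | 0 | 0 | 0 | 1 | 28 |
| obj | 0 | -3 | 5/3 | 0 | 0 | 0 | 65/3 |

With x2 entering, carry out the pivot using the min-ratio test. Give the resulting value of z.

Ratio test on column x2 — row 1: entry 0 ≤ 0; row 2: (38/3)/3 = 38/9; row 3: (4/3)/4 = 1/3; row 4: 28/1 = 28. Minimum is 1/3 at row 3 (s_3 leaves); pivot element 4.
Pivot on row 3; the obj-row RHS becomes 65/3 − (-3)·(1/3) = 68/3.

68/3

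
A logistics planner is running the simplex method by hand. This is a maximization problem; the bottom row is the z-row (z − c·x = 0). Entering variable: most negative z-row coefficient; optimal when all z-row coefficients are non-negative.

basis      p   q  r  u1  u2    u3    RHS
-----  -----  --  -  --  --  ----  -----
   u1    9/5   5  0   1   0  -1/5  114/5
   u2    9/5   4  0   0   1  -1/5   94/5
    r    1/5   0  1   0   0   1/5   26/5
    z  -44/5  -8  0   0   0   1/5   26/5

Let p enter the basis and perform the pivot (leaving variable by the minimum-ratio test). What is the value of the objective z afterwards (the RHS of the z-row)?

874/9

Ratio test on column p — row 1: (114/5)/(9/5) = 38/3; row 2: (94/5)/(9/5) = 94/9; row 3: (26/5)/(1/5) = 26. Minimum is 94/9 at row 2 (u2 leaves); pivot element 9/5.
Pivot on row 2; the z-row RHS becomes 26/5 − (-44/5)·(94/9) = 874/9.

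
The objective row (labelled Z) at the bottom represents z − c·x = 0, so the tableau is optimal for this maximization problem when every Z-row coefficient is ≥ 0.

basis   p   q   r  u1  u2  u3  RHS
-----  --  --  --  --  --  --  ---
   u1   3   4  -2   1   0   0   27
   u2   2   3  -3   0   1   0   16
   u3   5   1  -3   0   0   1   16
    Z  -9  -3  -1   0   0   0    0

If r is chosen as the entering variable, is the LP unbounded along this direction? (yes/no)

yes

Every constraint-row entry in column r is ≤ 0, so increasing r is unbounded.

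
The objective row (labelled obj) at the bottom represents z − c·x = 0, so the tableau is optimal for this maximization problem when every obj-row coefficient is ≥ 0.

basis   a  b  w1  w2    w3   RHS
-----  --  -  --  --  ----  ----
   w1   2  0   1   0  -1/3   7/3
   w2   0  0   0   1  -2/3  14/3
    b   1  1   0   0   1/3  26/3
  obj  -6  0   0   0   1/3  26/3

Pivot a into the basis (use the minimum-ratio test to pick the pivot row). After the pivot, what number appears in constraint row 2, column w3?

-2/3

Ratio test on column a — row 1: (7/3)/2 = 7/6; row 2: entry 0 ≤ 0; row 3: (26/3)/1 = 26/3. Minimum is 7/6 at row 1 (w1 leaves); pivot element 2.
Divide row 1 by 2; eliminate column a from the other rows.
Row 2 update in column w3: -2/3 − 0·(-1/6) = -2/3.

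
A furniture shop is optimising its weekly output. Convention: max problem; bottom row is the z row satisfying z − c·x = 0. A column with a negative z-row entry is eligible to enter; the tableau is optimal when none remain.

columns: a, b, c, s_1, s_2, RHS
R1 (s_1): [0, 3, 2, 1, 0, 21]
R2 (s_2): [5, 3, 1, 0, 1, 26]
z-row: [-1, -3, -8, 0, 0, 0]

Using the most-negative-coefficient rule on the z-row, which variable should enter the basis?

c

Negative z-row entries: a: -1, b: -3, c: -8.
The most negative is -8 in column c, so c enters.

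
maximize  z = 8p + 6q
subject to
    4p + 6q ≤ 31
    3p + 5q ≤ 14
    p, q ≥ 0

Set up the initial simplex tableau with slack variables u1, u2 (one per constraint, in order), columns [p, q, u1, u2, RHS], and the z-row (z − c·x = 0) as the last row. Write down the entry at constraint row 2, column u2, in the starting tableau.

Slack u2 belongs to constraint 2; its column is the unit vector e_2, so the entry in row 2 is 1.

1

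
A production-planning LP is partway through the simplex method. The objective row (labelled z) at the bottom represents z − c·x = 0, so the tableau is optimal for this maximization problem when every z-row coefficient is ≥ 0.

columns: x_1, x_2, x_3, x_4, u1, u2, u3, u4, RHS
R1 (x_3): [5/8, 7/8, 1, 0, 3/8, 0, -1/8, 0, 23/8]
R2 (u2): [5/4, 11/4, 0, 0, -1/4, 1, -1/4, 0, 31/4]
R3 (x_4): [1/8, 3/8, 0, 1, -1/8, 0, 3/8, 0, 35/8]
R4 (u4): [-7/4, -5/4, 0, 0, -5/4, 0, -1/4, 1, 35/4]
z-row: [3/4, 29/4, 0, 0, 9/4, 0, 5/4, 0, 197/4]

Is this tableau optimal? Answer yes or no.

Every z-row coefficient is ≥ 0, so the tableau is optimal.

yes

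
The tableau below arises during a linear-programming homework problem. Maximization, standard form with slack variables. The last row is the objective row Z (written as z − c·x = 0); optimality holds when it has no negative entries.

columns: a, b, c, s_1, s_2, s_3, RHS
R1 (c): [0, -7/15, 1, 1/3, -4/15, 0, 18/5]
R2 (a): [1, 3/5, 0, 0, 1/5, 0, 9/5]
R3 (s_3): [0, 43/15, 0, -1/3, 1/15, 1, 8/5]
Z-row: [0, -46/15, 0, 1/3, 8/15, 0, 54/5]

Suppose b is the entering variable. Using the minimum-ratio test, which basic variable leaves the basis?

Column b entries and ratios — c: -7/15 ≤ 0, skip; a: (9/5)/(3/5) = 3; s_3: (8/5)/(43/15) = 24/43.
Smallest ratio is 24/43 in the row of s_3, so s_3 leaves.

s_3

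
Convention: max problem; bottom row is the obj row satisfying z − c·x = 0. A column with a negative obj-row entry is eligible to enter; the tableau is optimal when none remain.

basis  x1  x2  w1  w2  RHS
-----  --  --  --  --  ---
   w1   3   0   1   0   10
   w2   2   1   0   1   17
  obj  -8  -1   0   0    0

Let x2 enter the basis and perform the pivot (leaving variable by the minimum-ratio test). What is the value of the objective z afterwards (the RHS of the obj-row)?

Ratio test on column x2 — row 1: entry 0 ≤ 0; row 2: 17/1 = 17. Minimum is 17 at row 2 (w2 leaves); pivot element 1.
Pivot on row 2; the obj-row RHS becomes 0 − (-1)·17 = 17.

17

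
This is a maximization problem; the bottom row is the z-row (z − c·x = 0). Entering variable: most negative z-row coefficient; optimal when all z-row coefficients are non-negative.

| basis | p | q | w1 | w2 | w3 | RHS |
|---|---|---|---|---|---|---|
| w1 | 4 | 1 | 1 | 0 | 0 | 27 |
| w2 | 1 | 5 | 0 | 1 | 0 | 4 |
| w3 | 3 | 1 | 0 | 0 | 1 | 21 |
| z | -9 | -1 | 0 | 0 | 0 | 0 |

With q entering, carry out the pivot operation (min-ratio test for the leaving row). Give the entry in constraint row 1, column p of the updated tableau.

19/5

Ratio test on column q — row 1: 27/1 = 27; row 2: 4/5 = 4/5; row 3: 21/1 = 21. Minimum is 4/5 at row 2 (w2 leaves); pivot element 5.
Divide row 2 by 5; eliminate column q from the other rows.
Row 1 update in column p: 4 − 1·(1/5) = 19/5.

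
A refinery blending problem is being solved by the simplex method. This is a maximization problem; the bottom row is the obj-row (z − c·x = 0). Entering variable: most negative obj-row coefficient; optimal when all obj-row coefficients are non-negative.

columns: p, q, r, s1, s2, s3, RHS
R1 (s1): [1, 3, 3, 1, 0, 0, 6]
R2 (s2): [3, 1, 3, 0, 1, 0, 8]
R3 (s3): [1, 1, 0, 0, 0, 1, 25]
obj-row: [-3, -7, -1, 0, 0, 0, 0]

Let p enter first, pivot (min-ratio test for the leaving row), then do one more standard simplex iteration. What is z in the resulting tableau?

Ratio test on column p — row 1: 6/1 = 6; row 2: 8/3 = 8/3; row 3: 25/1 = 25. Minimum is 8/3 at row 2 (s2 leaves); pivot element 3.
Pivot on row 2; the obj-row RHS becomes 0 − (-3)·(8/3) = 8.
Next entering variable (most negative obj-row entry -6): q.
Ratio test on column q — row 1: (10/3)/(8/3) = 5/4; row 2: (8/3)/(1/3) = 8; row 3: (67/3)/(2/3) = 67/2. Minimum is 5/4 at row 1 (s1 leaves); pivot element 8/3.
After the second pivot the obj-row RHS is 8 − (-6)·(5/4) = 31/2.

31/2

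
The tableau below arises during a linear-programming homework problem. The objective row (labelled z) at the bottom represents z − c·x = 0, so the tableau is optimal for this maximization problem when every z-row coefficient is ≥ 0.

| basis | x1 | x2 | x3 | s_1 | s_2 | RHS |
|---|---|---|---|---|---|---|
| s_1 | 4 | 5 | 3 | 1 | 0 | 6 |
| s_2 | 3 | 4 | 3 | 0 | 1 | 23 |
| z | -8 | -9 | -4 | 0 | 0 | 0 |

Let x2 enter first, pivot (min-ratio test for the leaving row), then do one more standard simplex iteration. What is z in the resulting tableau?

12

Ratio test on column x2 — row 1: 6/5 = 6/5; row 2: 23/4 = 23/4. Minimum is 6/5 at row 1 (s_1 leaves); pivot element 5.
Pivot on row 1; the z-row RHS becomes 0 − (-9)·(6/5) = 54/5.
Next entering variable (most negative z-row entry -4/5): x1.
Ratio test on column x1 — row 1: (6/5)/(4/5) = 3/2; row 2: entry -1/5 ≤ 0. Minimum is 3/2 at row 1 (x2 leaves); pivot element 4/5.
After the second pivot the z-row RHS is 54/5 − (-4/5)·(3/2) = 12.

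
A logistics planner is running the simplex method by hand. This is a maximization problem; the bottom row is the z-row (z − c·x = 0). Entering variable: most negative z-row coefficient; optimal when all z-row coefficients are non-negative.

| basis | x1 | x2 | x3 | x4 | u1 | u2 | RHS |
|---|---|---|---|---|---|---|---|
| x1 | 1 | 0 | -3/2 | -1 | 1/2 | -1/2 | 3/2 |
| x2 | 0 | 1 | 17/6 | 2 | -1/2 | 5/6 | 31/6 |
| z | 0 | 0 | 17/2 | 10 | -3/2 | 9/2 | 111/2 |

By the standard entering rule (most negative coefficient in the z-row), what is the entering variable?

Negative z-row entries: u1: -3/2.
The most negative is -3/2 in column u1, so u1 enters.

u1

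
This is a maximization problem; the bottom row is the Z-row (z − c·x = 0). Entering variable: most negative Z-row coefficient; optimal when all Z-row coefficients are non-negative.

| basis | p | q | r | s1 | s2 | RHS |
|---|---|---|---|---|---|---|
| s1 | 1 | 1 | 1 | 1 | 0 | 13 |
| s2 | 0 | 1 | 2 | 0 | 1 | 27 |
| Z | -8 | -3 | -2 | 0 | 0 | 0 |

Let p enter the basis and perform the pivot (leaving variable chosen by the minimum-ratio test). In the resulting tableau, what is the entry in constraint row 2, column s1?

Ratio test on column p — row 1: 13/1 = 13; row 2: entry 0 ≤ 0. Minimum is 13 at row 1 (s1 leaves); pivot element 1.
Divide row 1 by 1; eliminate column p from the other rows.
Row 2 update in column s1: 0 − 0·1 = 0.

0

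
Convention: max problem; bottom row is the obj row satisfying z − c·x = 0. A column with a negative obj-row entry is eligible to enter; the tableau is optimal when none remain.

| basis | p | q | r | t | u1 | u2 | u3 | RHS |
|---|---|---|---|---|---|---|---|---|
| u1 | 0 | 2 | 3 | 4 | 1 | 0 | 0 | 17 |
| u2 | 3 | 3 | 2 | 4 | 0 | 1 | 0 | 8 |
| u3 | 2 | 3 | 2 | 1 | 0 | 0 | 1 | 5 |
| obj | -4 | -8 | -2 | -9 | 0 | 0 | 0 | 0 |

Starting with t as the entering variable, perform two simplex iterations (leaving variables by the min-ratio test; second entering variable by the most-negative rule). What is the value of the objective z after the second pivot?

Ratio test on column t — row 1: 17/4 = 17/4; row 2: 8/4 = 2; row 3: 5/1 = 5. Minimum is 2 at row 2 (u2 leaves); pivot element 4.
Pivot on row 2; the obj-row RHS becomes 0 − (-9)·2 = 18.
Next entering variable (most negative obj-row entry -5/4): q.
Ratio test on column q — row 1: entry -1 ≤ 0; row 2: 2/(3/4) = 8/3; row 3: 3/(9/4) = 4/3. Minimum is 4/3 at row 3 (u3 leaves); pivot element 9/4.
After the second pivot the obj-row RHS is 18 − (-5/4)·(4/3) = 59/3.

59/3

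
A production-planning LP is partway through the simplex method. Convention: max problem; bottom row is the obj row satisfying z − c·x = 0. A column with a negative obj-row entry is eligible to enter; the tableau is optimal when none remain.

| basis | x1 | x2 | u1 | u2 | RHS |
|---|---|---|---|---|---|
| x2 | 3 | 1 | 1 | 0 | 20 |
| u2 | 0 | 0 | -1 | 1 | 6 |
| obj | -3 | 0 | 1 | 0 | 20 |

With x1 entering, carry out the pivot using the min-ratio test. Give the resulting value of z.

40

Ratio test on column x1 — row 1: 20/3 = 20/3; row 2: entry 0 ≤ 0. Minimum is 20/3 at row 1 (x2 leaves); pivot element 3.
Pivot on row 1; the obj-row RHS becomes 20 − (-3)·(20/3) = 40.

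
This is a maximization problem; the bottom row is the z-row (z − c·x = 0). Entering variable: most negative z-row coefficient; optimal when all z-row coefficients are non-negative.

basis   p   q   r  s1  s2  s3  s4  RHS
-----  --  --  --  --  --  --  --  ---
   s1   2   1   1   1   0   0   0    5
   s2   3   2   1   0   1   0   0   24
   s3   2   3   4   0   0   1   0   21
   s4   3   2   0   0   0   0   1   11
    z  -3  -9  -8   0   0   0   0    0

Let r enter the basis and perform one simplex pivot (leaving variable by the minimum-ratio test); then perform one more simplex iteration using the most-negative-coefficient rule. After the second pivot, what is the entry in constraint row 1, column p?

Ratio test on column r — row 1: 5/1 = 5; row 2: 24/1 = 24; row 3: 21/4 = 21/4; row 4: entry 0 ≤ 0. Minimum is 5 at row 1 (s1 leaves); pivot element 1.
Divide row 1 by 1; eliminate column r from the other rows.
Second iteration: most negative z-row entry is -1 in column q, so q enters.
Ratio test on column q — row 1: 5/1 = 5; row 2: 19/1 = 19; row 3: entry -1 ≤ 0; row 4: 11/2 = 11/2. Minimum is 5 at row 1 (r leaves); pivot element 1.
Divide row 1 by 1; eliminate column q from the other rows.
After both pivots, the entry at constraint row 1, column p is 2.

2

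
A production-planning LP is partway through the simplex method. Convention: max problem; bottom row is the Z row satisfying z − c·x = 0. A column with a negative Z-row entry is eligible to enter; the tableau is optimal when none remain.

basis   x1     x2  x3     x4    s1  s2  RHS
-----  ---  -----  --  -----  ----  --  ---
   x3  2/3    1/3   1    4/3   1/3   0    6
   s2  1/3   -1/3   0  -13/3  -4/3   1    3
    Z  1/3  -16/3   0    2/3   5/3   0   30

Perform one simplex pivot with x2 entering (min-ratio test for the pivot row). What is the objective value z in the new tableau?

126

Ratio test on column x2 — row 1: 6/(1/3) = 18; row 2: entry -1/3 ≤ 0. Minimum is 18 at row 1 (x3 leaves); pivot element 1/3.
Pivot on row 1; the Z-row RHS becomes 30 − (-16/3)·18 = 126.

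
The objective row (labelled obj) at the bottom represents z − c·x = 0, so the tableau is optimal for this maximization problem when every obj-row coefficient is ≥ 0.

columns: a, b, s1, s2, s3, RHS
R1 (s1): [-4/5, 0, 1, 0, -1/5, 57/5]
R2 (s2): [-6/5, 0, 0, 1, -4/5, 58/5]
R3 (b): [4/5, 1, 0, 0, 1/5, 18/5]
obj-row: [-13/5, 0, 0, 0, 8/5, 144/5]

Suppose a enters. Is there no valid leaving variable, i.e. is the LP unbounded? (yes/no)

Column a has positive entries in row(s) 3, so the ratio test bounds it — not unbounded.

no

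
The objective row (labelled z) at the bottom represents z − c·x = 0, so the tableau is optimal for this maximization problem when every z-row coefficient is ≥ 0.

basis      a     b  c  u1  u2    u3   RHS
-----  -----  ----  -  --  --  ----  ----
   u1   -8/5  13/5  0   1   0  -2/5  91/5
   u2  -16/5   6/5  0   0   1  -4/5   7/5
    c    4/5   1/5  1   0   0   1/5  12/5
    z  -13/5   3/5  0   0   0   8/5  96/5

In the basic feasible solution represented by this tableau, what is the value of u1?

91/5

u1 is basic (row 1); its value is the RHS of that row, 91/5.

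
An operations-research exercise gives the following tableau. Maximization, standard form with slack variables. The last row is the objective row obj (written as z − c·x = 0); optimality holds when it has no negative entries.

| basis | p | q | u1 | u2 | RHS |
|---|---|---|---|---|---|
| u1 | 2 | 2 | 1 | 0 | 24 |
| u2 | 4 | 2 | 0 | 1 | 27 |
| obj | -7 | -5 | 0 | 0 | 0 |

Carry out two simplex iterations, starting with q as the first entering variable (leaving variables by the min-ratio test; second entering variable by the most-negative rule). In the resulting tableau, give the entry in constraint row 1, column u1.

Ratio test on column q — row 1: 24/2 = 12; row 2: 27/2 = 27/2. Minimum is 12 at row 1 (u1 leaves); pivot element 2.
Divide row 1 by 2; eliminate column q from the other rows.
Second iteration: most negative obj-row entry is -2 in column p, so p enters.
Ratio test on column p — row 1: 12/1 = 12; row 2: 3/2 = 3/2. Minimum is 3/2 at row 2 (u2 leaves); pivot element 2.
Divide row 2 by 2; eliminate column p from the other rows.
After both pivots, the entry at constraint row 1, column u1 is 1.

1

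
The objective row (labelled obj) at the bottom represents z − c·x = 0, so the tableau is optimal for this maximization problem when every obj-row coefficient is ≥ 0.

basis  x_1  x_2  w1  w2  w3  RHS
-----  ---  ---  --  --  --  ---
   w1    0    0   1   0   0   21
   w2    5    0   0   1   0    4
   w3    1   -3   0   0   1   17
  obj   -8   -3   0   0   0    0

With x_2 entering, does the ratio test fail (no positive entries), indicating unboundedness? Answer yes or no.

yes

Every constraint-row entry in column x_2 is ≤ 0, so increasing x_2 is unbounded.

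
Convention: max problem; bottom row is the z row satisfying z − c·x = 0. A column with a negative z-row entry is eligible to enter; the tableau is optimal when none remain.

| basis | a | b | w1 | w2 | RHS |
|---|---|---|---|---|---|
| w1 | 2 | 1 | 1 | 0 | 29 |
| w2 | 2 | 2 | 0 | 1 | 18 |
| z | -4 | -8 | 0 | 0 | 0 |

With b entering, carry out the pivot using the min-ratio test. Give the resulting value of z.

72

Ratio test on column b — row 1: 29/1 = 29; row 2: 18/2 = 9. Minimum is 9 at row 2 (w2 leaves); pivot element 2.
Pivot on row 2; the z-row RHS becomes 0 − (-8)·9 = 72.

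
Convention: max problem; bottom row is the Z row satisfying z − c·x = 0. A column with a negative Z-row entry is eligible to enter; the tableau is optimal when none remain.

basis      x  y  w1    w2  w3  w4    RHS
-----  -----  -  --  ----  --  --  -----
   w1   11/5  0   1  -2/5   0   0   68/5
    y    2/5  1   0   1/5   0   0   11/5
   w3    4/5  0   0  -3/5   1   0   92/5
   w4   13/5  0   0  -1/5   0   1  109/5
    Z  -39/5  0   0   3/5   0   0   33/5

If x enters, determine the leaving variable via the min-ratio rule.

Column x entries and ratios — w1: (68/5)/(11/5) = 68/11; y: (11/5)/(2/5) = 11/2; w3: (92/5)/(4/5) = 23; w4: (109/5)/(13/5) = 109/13.
Smallest ratio is 11/2 in the row of y, so y leaves.

y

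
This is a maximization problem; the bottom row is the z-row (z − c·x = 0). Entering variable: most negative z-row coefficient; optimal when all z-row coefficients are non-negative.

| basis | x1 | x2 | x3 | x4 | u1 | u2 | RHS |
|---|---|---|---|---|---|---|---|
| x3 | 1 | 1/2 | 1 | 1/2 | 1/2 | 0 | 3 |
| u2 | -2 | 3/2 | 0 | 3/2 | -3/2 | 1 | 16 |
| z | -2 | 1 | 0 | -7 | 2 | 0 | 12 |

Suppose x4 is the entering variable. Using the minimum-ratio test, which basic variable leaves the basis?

Column x4 entries and ratios — x3: 3/(1/2) = 6; u2: 16/(3/2) = 32/3.
Smallest ratio is 6 in the row of x3, so x3 leaves.

x3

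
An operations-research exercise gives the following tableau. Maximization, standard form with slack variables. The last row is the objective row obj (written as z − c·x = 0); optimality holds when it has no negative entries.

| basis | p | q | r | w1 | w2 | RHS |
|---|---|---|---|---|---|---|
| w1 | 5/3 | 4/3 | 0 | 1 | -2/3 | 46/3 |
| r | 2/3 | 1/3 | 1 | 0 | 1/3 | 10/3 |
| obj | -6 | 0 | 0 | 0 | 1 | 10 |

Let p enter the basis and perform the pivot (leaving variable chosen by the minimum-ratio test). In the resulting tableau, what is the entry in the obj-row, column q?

Ratio test on column p — row 1: (46/3)/(5/3) = 46/5; row 2: (10/3)/(2/3) = 5. Minimum is 5 at row 2 (r leaves); pivot element 2/3.
Divide row 2 by 2/3; eliminate column p from the other rows.
obj-row update in column q: 0 − (-6)·(1/2) = 3.

3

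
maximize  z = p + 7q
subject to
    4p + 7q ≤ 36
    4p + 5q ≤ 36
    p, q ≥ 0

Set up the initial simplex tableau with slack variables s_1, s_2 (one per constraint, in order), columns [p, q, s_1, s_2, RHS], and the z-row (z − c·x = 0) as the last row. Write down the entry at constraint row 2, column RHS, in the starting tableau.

The RHS of constraint 2 is b_2 = 36.

36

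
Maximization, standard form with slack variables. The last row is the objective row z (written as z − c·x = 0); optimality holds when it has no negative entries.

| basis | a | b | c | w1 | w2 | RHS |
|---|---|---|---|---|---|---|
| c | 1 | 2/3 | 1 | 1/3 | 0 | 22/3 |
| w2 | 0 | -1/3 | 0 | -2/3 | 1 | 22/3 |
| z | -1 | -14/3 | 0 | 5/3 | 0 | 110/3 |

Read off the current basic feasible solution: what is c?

c is basic (row 1); its value is the RHS of that row, 22/3.

22/3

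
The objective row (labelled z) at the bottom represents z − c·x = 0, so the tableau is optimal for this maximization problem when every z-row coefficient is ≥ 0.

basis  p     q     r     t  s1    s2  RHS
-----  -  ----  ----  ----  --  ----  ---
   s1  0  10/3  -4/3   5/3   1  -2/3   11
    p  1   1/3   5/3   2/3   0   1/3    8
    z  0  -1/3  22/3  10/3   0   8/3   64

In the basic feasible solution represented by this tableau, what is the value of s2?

s2 is not in the basis, so in the current basic feasible solution s2 = 0.

0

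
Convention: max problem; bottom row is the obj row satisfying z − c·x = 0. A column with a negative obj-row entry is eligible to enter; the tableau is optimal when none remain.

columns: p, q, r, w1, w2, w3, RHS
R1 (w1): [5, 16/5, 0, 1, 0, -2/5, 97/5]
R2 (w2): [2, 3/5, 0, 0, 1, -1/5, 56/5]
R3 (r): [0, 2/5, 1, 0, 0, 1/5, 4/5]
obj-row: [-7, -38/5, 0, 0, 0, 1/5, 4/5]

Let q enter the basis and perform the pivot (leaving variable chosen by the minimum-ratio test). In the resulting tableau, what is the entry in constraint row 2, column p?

Ratio test on column q — row 1: (97/5)/(16/5) = 97/16; row 2: (56/5)/(3/5) = 56/3; row 3: (4/5)/(2/5) = 2. Minimum is 2 at row 3 (r leaves); pivot element 2/5.
Divide row 3 by 2/5; eliminate column q from the other rows.
Row 2 update in column p: 2 − (3/5)·0 = 2.

2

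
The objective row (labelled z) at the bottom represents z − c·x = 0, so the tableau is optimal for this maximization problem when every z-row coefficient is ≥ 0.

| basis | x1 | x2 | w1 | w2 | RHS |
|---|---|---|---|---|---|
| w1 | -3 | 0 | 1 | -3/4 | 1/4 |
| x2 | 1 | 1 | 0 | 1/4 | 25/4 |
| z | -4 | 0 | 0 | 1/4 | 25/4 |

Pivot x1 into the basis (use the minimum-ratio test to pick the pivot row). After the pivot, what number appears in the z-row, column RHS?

125/4

Ratio test on column x1 — row 1: entry -3 ≤ 0; row 2: (25/4)/1 = 25/4. Minimum is 25/4 at row 2 (x2 leaves); pivot element 1.
Divide row 2 by 1; eliminate column x1 from the other rows.
z-row update in column RHS: 25/4 − (-4)·(25/4) = 125/4.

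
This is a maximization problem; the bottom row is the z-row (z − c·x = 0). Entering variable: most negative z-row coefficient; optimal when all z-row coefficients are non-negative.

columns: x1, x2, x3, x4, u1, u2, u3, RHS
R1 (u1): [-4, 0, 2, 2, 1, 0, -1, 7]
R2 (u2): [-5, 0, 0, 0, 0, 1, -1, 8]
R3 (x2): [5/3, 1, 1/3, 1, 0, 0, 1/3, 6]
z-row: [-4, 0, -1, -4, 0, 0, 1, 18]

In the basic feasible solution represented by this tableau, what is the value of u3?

0

u3 is not in the basis, so in the current basic feasible solution u3 = 0.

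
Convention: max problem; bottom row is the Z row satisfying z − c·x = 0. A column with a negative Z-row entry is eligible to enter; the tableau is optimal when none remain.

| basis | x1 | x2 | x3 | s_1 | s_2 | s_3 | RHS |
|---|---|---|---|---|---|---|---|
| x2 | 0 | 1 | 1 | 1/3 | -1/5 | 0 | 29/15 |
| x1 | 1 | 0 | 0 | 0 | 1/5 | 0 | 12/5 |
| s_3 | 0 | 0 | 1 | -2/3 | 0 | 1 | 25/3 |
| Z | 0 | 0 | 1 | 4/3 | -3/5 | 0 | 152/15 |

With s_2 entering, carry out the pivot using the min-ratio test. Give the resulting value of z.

52/3

Ratio test on column s_2 — row 1: entry -1/5 ≤ 0; row 2: (12/5)/(1/5) = 12; row 3: entry 0 ≤ 0. Minimum is 12 at row 2 (x1 leaves); pivot element 1/5.
Pivot on row 2; the Z-row RHS becomes 152/15 − (-3/5)·12 = 52/3.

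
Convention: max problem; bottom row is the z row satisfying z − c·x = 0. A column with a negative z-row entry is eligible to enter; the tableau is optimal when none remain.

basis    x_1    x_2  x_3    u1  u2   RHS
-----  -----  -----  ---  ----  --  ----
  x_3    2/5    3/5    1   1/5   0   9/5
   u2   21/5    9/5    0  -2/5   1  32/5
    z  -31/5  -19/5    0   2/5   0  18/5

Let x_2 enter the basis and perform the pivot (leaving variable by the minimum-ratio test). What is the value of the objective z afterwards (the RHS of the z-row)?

15

Ratio test on column x_2 — row 1: (9/5)/(3/5) = 3; row 2: (32/5)/(9/5) = 32/9. Minimum is 3 at row 1 (x_3 leaves); pivot element 3/5.
Pivot on row 1; the z-row RHS becomes 18/5 − (-19/5)·3 = 15.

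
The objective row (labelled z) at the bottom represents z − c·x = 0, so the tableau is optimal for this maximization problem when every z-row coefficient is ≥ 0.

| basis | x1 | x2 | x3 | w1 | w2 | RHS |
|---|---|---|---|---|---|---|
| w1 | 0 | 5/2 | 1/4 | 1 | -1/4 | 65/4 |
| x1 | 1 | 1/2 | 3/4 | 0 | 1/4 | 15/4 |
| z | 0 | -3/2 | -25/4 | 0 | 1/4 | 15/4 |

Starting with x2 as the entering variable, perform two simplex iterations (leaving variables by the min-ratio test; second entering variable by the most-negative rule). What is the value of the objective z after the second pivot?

125/7

Ratio test on column x2 — row 1: (65/4)/(5/2) = 13/2; row 2: (15/4)/(1/2) = 15/2. Minimum is 13/2 at row 1 (w1 leaves); pivot element 5/2.
Pivot on row 1; the z-row RHS becomes 15/4 − (-3/2)·(13/2) = 27/2.
Next entering variable (most negative z-row entry -61/10): x3.
Ratio test on column x3 — row 1: (13/2)/(1/10) = 65; row 2: (1/2)/(7/10) = 5/7. Minimum is 5/7 at row 2 (x1 leaves); pivot element 7/10.
After the second pivot the z-row RHS is 27/2 − (-61/10)·(5/7) = 125/7.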